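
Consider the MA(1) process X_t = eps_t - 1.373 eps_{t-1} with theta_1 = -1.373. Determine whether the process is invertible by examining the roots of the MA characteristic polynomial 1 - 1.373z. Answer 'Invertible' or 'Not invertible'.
\text{Not invertible}

The MA(q) characteristic polynomial is P(z) = 1 - 1.373z.
Invertibility requires all roots to lie outside the unit circle, i.e. |z| > 1 for every root.
This is linear in z: 1 + (-1.373) z = 0  =>  z = -1/(-1.373) = 0.728332,  |z| = 0.728332.
Moduli of all roots: 0.7283.
All moduli strictly greater than 1? No.
Verdict: Not invertible.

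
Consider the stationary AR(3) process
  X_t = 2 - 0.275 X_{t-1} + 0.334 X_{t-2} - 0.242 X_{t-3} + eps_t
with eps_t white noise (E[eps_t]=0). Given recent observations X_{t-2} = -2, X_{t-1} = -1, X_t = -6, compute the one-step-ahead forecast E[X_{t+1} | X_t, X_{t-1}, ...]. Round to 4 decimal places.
E[X_{t+1} \mid \mathcal F_t] = 3.8000

For an AR(p) model X_t = c + sum_i phi_i X_{t-i} + eps_t, the
one-step-ahead conditional mean is
  E[X_{t+1} | X_t, ...] = c + sum_i phi_i X_{t+1-i}.
Substitute known values:
  E[X_{t+1} | ...] = 2 + (-0.275) * (-6) + (0.334) * (-1) + (-0.242) * (-2)
                   = 3.8000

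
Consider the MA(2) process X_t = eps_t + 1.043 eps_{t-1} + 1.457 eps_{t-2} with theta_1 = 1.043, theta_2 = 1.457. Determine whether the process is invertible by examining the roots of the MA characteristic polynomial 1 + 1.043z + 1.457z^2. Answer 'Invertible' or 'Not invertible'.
\text{Not invertible}

The MA(q) characteristic polynomial is P(z) = 1 + 1.043z + 1.457z^2.
Invertibility requires all roots to lie outside the unit circle, i.e. |z| > 1 for every root.
Set 1 + (1.043) z + (1.457) z^2 = 0, i.e. a z^2 + b z + c = 0 with a = 1.457, b = 1.043, c = 1.
Discriminant D = b^2 - 4ac = (1.043)^2 - 4*(1.457)*1 = 1.087849 - (5.828) = -4.740151.
D < 0, so the roots are the complex-conjugate pair z = (-b +/- i sqrt(-D)) / (2a) = -0.3579 +/- 0.7471i.
For a conjugate pair |z|^2 = z * conj(z) = (product of roots) = c/a = 1/(1.457) = 0.686342, so |z| = sqrt(0.686342) = 0.8285 for both roots.
Moduli of all roots: 0.8285, 0.8285.
All moduli strictly greater than 1? No.
Verdict: Not invertible.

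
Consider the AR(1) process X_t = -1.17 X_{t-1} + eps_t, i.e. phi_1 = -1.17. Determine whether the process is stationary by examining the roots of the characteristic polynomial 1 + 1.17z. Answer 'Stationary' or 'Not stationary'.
\text{Not stationary}

The AR(p) characteristic polynomial is P(z) = 1 + 1.17z.
Stationarity requires all roots to lie outside the unit circle, i.e. |z| > 1 for every root.
This is linear in z: 1 + (1.17) z = 0  =>  z = -1/(1.17) = -0.854701,  |z| = 0.854701.
Moduli of all roots: 0.8547.
All moduli strictly greater than 1? No.
Verdict: Not stationary.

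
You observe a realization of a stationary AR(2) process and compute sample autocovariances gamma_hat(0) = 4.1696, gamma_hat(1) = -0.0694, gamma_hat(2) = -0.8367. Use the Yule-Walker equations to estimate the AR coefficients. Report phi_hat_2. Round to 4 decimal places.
\hat\phi_{2} = -0.2010

The Yule-Walker equations for an AR(p) process read, in matrix form,
  Gamma_p phi = r_p,   with   (Gamma_p)_{ij} = gamma(|i - j|),
                       (r_p)_i = gamma(i),   i,j = 1..p.
Substitute the sample gammas (Toeplitz matrix and right-hand side of size 2):
  Gamma_p = [[4.1696, -0.0694], [-0.0694, 4.1696]]
  r_p     = [-0.0694, -0.8367]
Written out:
  4.1696 phi_1 - 0.0694 phi_2 = -0.0694
  -0.0694 phi_1 + 4.1696 phi_2 = -0.8367
Solve by Cramer's rule:
  det = gamma(0)^2 - gamma(1)^2 = (4.1696)^2 - (-0.0694)^2 = 17.38556416 - 0.00481636 = 17.3807478
  phi_hat_1 = [gamma(1) gamma(0) - gamma(1) gamma(2)] / det = [(-0.0694)(4.1696) - (-0.0694)(-0.8367)] / 17.3807478 = -0.34743722 / 17.3807478 = -0.02
  phi_hat_2 = [gamma(0) gamma(2) - gamma(1)^2] / det = [(4.1696)(-0.8367) - (-0.0694)^2] / 17.3807478 = -3.49352068 / 17.3807478 = -0.201
So phi_hat = [-0.0200, -0.2010].
Therefore phi_hat_2 = -0.2010.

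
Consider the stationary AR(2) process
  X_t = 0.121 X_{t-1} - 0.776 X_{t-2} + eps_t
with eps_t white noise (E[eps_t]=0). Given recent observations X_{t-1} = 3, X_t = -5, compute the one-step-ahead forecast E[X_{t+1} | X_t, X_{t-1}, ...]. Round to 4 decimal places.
E[X_{t+1} \mid \mathcal F_t] = -2.9330

For an AR(p) model X_t = c + sum_i phi_i X_{t-i} + eps_t, the
one-step-ahead conditional mean is
  E[X_{t+1} | X_t, ...] = c + sum_i phi_i X_{t+1-i}.
Substitute known values:
  E[X_{t+1} | ...] = (0.121) * (-5) + (-0.776) * (3)
                   = -2.9330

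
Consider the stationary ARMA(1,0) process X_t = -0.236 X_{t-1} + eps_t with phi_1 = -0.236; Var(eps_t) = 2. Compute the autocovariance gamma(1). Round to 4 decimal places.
\gamma(1) = -0.4998

Multiply the model equation by X_{t-k} and take expectations. With theta_0 = psi_0 = 1 and psi_j the MA(infinity) weights, this gives
  gamma(k) - sum_i phi_i gamma(k-i) = c_k,
  c_k = sigma^2 * sum_{j=k..q} theta_j psi_{j-k}   (c_k = 0 for k > q),
using gamma(-m) = gamma(m).
Pure AR (q = 0): c_0 = sigma^2 = 2, c_k = 0 for k >= 1.
Equations for k = 0 and k = 1 (AR order 1):
  gamma(0) = phi_1 gamma(1) + c_0
  gamma(1) = phi_1 gamma(0) + c_1
Substituting the second into the first: gamma(0) (1 - phi_1^2) = c_0 + phi_1 c_1, so
  gamma(0) = c_0 / (1 - phi_1^2) = 2 / (1 - (-0.236)^2) = 2 / 0.944304 = 2.117962.
  gamma(1) = phi_1 gamma(0) = (-0.236)(2.117962) = -0.499839.
Therefore gamma(1) = -0.4998 (to 4 decimal places).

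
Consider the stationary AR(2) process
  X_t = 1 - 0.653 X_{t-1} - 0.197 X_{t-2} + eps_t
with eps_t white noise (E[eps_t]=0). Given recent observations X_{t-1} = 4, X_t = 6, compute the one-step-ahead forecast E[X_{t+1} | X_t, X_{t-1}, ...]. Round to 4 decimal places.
E[X_{t+1} \mid \mathcal F_t] = -3.7060

For an AR(p) model X_t = c + sum_i phi_i X_{t-i} + eps_t, the
one-step-ahead conditional mean is
  E[X_{t+1} | X_t, ...] = c + sum_i phi_i X_{t+1-i}.
Substitute known values:
  E[X_{t+1} | ...] = 1 + (-0.653) * (6) + (-0.197) * (4)
                   = -3.7060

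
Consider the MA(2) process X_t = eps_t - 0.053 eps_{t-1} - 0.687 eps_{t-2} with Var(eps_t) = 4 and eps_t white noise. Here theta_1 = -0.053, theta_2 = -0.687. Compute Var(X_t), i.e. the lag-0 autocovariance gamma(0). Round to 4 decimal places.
\gamma(0) = 5.8991

For an MA(q) process X_t = eps_t + sum_i theta_i eps_{t-i} with
Var(eps_t) = sigma^2, the variance is
  gamma(0) = sigma^2 * (1 + sum_i theta_i^2).
  sum_i theta_i^2 = (-0.053)^2 + (-0.687)^2 = 0.002809 + 0.471969 = 0.474778.
  gamma(0) = 4 * (1 + 0.474778) = 4 * 1.474778 = 5.899112, which rounds to 5.8991.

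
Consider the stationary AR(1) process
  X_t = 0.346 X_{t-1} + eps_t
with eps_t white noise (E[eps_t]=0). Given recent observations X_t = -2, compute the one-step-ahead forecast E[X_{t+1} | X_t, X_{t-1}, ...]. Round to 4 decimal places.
E[X_{t+1} \mid \mathcal F_t] = -0.6920

For an AR(p) model X_t = c + sum_i phi_i X_{t-i} + eps_t, the
one-step-ahead conditional mean is
  E[X_{t+1} | X_t, ...] = c + sum_i phi_i X_{t+1-i}.
Substitute known values:
  E[X_{t+1} | ...] = (0.346) * (-2)
                   = -0.6920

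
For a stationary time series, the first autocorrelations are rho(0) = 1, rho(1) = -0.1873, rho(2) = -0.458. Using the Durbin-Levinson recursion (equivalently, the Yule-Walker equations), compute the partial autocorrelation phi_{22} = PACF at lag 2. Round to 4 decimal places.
\phi_{22} = -0.5110

The PACF at lag k is phi_{kk}, the last component of the solution
to the Yule-Walker system G_k phi = r_k where
  (G_k)_{ij} = rho(|i - j|), (r_k)_i = rho(i), i,j = 1..k.
Equivalently, Durbin-Levinson gives phi_{kk} iteratively:
  phi_{11} = rho(1)
  phi_{kk} = [rho(k) - sum_{j=1..k-1} phi_{k-1,j} rho(k-j)]
            / [1 - sum_{j=1..k-1} phi_{k-1,j} rho(j)],
  phi_{k,j} = phi_{k-1,j} - phi_{kk} phi_{k-1,k-j},  j = 1..k-1.
Step k = 1:
  phi_11 = rho(1) = -0.1873.
Step k = 2:
  phi_22 = [rho(2) - phi_11 rho(1)] / [1 - phi_11 rho(1)] = [-0.458 - (-0.1873)(-0.1873)] / [1 - (-0.1873)(-0.1873)]
         = -0.49308129 / 0.96491871 = -0.511.
Therefore phi_{22} = -0.5110.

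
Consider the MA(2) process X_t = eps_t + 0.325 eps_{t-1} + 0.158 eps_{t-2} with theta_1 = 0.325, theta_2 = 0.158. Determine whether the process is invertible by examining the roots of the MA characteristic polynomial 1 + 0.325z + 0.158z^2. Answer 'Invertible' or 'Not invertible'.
\text{Invertible}

The MA(q) characteristic polynomial is P(z) = 1 + 0.325z + 0.158z^2.
Invertibility requires all roots to lie outside the unit circle, i.e. |z| > 1 for every root.
Set 1 + (0.325) z + (0.158) z^2 = 0, i.e. a z^2 + b z + c = 0 with a = 0.158, b = 0.325, c = 1.
Discriminant D = b^2 - 4ac = (0.325)^2 - 4*(0.158)*1 = 0.105625 - (0.632) = -0.526375.
D < 0, so the roots are the complex-conjugate pair z = (-b +/- i sqrt(-D)) / (2a) = -1.0285 +/- 2.2959i.
For a conjugate pair |z|^2 = z * conj(z) = (product of roots) = c/a = 1/(0.158) = 6.329114, so |z| = sqrt(6.329114) = 2.5158 for both roots.
Moduli of all roots: 2.5158, 2.5158.
All moduli strictly greater than 1? Yes.
Verdict: Invertible.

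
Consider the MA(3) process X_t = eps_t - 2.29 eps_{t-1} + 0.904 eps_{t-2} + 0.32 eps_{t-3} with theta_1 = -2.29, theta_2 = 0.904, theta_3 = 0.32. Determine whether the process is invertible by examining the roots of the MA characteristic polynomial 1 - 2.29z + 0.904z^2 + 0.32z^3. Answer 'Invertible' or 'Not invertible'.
\text{Not invertible}

The MA(q) characteristic polynomial is P(z) = 1 - 2.29z + 0.904z^2 + 0.32z^3.
Invertibility requires all roots to lie outside the unit circle, i.e. |z| > 1 for every root.
Degree 3: look for a simple real root z0 first, then factor out (1 - z/z0) and solve the remaining quadratic.
Testing z0 = 0.625: P(0.625) = 1 + (-2.29)(0.625) + (0.904)(0.625)^2 + (0.32)(0.625)^3
  = 1 + (-1.43125) + (0.353125) + (0.078125) = 0.  So z_0 = 0.625 is a root, |z_0| = 0.625.
Divide out the factor (1 - 1.6 z) = (1 - z/z0) (since 1/z0 = 1.6):
  P(z) = (1 - 1.6 z)(1 + (-0.69) z + (-0.2) z^2)
  [check: z-coef -0.69 - (1.6) = -2.29; z^2-coef -0.2 - (1.6)(-0.69) = 0.904; z^3-coef -(1.6)(-0.2) = 0.32.]
Remaining roots from the quadratic factor 1 + (-0.69) z + (-0.2) z^2:
  Set 1 + (-0.69) z + (-0.2) z^2 = 0, i.e. a z^2 + b z + c = 0 with a = -0.2, b = -0.69, c = 1.
  Discriminant D = b^2 - 4ac = (-0.69)^2 - 4*(-0.2)*1 = 0.4761 - (-0.8) = 1.2761.
  D >= 0, so the roots are real: z = (-b +/- sqrt(D)) / (2a) = (0.69 +/- 1.129646) / (-0.4).
    z_1 = (0.69 + 1.129646) / (-0.4) = -4.5491,   |z_1| = 4.5491.
    z_2 = (0.69 - 1.129646) / (-0.4) = 1.0991,   |z_2| = 1.0991.
Moduli of all roots: 0.6250, 4.5491, 1.0991.
All moduli strictly greater than 1? No.
Verdict: Not invertible.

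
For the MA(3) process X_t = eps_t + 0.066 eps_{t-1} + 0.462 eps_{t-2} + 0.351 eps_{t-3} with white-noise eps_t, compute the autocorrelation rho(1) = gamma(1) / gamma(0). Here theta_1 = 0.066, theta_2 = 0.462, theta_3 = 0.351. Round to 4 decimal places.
\rho(1) = 0.1929

For an MA(q) process with theta_0 = 1, the autocovariance is
  gamma(k) = sigma^2 * sum_{i=0..q-k} theta_i * theta_{i+k},
and rho(k) = gamma(k) / gamma(0). Sigma^2 cancels.
  numerator   = (1)*(0.066) + (0.066)*(0.462) + (0.462)*(0.351) = 0.258654.
  denominator = (1)^2 + (0.066)^2 + (0.462)^2 + (0.351)^2 = 1.341001.
  rho(1) = 0.258654 / 1.341001 = 0.1929.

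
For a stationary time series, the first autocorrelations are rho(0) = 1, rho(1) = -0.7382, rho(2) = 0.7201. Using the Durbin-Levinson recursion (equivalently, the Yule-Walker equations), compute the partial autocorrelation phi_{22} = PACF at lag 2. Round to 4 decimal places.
\phi_{22} = 0.3849

The PACF at lag k is phi_{kk}, the last component of the solution
to the Yule-Walker system G_k phi = r_k where
  (G_k)_{ij} = rho(|i - j|), (r_k)_i = rho(i), i,j = 1..k.
Equivalently, Durbin-Levinson gives phi_{kk} iteratively:
  phi_{11} = rho(1)
  phi_{kk} = [rho(k) - sum_{j=1..k-1} phi_{k-1,j} rho(k-j)]
            / [1 - sum_{j=1..k-1} phi_{k-1,j} rho(j)],
  phi_{k,j} = phi_{k-1,j} - phi_{kk} phi_{k-1,k-j},  j = 1..k-1.
Step k = 1:
  phi_11 = rho(1) = -0.7382.
Step k = 2:
  phi_22 = [rho(2) - phi_11 rho(1)] / [1 - phi_11 rho(1)] = [0.7201 - (-0.7382)(-0.7382)] / [1 - (-0.7382)(-0.7382)]
         = 0.17516076 / 0.45506076 = 0.3849.
Therefore phi_{22} = 0.3849.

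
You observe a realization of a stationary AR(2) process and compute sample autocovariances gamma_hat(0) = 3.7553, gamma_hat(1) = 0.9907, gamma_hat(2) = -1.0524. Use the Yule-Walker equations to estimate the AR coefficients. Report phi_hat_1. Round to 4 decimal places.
\hat\phi_{1} = 0.3630

The Yule-Walker equations for an AR(p) process read, in matrix form,
  Gamma_p phi = r_p,   with   (Gamma_p)_{ij} = gamma(|i - j|),
                       (r_p)_i = gamma(i),   i,j = 1..p.
Substitute the sample gammas (Toeplitz matrix and right-hand side of size 2):
  Gamma_p = [[3.7553, 0.9907], [0.9907, 3.7553]]
  r_p     = [0.9907, -1.0524]
Written out:
  3.7553 phi_1 + 0.9907 phi_2 = 0.9907
  0.9907 phi_1 + 3.7553 phi_2 = -1.0524
Solve by Cramer's rule:
  det = gamma(0)^2 - gamma(1)^2 = (3.7553)^2 - (0.9907)^2 = 14.10227809 - 0.98148649 = 13.1207916
  phi_hat_1 = [gamma(1) gamma(0) - gamma(1) gamma(2)] / det = [(0.9907)(3.7553) - (0.9907)(-1.0524)] / 13.1207916 = 4.76298839 / 13.1207916 = 0.363
  phi_hat_2 = [gamma(0) gamma(2) - gamma(1)^2] / det = [(3.7553)(-1.0524) - (0.9907)^2] / 13.1207916 = -4.93356421 / 13.1207916 = -0.376
So phi_hat = [0.3630, -0.3760].
Therefore phi_hat_1 = 0.3630.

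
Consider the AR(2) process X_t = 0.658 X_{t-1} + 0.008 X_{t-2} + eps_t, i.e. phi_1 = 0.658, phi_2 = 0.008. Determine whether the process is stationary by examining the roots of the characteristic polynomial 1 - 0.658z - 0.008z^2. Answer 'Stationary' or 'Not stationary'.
\text{Stationary}

The AR(p) characteristic polynomial is P(z) = 1 - 0.658z - 0.008z^2.
Stationarity requires all roots to lie outside the unit circle, i.e. |z| > 1 for every root.
Set 1 + (-0.658) z + (-0.008) z^2 = 0, i.e. a z^2 + b z + c = 0 with a = -0.008, b = -0.658, c = 1.
Discriminant D = b^2 - 4ac = (-0.658)^2 - 4*(-0.008)*1 = 0.432964 - (-0.032) = 0.464964.
D >= 0, so the roots are real: z = (-b +/- sqrt(D)) / (2a) = (0.658 +/- 0.681883) / (-0.016).
  z_1 = (0.658 + 0.681883) / (-0.016) = -83.7427,   |z_1| = 83.7427.
  z_2 = (0.658 - 0.681883) / (-0.016) = 1.4927,   |z_2| = 1.4927.
Moduli of all roots: 83.7427, 1.4927.
All moduli strictly greater than 1? Yes.
Verdict: Stationary.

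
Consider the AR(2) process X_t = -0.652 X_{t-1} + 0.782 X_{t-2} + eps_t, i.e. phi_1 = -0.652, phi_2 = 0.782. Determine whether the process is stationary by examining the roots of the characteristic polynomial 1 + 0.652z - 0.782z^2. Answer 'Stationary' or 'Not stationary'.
\text{Not stationary}

The AR(p) characteristic polynomial is P(z) = 1 + 0.652z - 0.782z^2.
Stationarity requires all roots to lie outside the unit circle, i.e. |z| > 1 for every root.
Set 1 + (0.652) z + (-0.782) z^2 = 0, i.e. a z^2 + b z + c = 0 with a = -0.782, b = 0.652, c = 1.
Discriminant D = b^2 - 4ac = (0.652)^2 - 4*(-0.782)*1 = 0.425104 - (-3.128) = 3.553104.
D >= 0, so the roots are real: z = (-b +/- sqrt(D)) / (2a) = (-0.652 +/- 1.884968) / (-1.564).
  z_1 = (-0.652 + 1.884968) / (-1.564) = -0.7883,   |z_1| = 0.7883.
  z_2 = (-0.652 - 1.884968) / (-1.564) = 1.6221,   |z_2| = 1.6221.
Moduli of all roots: 0.7883, 1.6221.
All moduli strictly greater than 1? No.
Verdict: Not stationary.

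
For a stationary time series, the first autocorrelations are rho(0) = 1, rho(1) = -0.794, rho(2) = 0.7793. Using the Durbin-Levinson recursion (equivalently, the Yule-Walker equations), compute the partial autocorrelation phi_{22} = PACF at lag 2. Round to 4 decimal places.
\phi_{22} = 0.4028

The PACF at lag k is phi_{kk}, the last component of the solution
to the Yule-Walker system G_k phi = r_k where
  (G_k)_{ij} = rho(|i - j|), (r_k)_i = rho(i), i,j = 1..k.
Equivalently, Durbin-Levinson gives phi_{kk} iteratively:
  phi_{11} = rho(1)
  phi_{kk} = [rho(k) - sum_{j=1..k-1} phi_{k-1,j} rho(k-j)]
            / [1 - sum_{j=1..k-1} phi_{k-1,j} rho(j)],
  phi_{k,j} = phi_{k-1,j} - phi_{kk} phi_{k-1,k-j},  j = 1..k-1.
Step k = 1:
  phi_11 = rho(1) = -0.794.
Step k = 2:
  phi_22 = [rho(2) - phi_11 rho(1)] / [1 - phi_11 rho(1)] = [0.7793 - (-0.794)(-0.794)] / [1 - (-0.794)(-0.794)]
         = 0.148864 / 0.369564 = 0.4028.
Therefore phi_{22} = 0.4028.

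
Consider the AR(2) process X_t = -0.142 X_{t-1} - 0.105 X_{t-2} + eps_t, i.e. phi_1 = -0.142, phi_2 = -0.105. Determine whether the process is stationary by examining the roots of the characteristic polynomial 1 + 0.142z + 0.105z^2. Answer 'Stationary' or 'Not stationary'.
\text{Stationary}

The AR(p) characteristic polynomial is P(z) = 1 + 0.142z + 0.105z^2.
Stationarity requires all roots to lie outside the unit circle, i.e. |z| > 1 for every root.
Set 1 + (0.142) z + (0.105) z^2 = 0, i.e. a z^2 + b z + c = 0 with a = 0.105, b = 0.142, c = 1.
Discriminant D = b^2 - 4ac = (0.142)^2 - 4*(0.105)*1 = 0.020164 - (0.42) = -0.399836.
D < 0, so the roots are the complex-conjugate pair z = (-b +/- i sqrt(-D)) / (2a) = -0.6762 +/- 3.0111i.
For a conjugate pair |z|^2 = z * conj(z) = (product of roots) = c/a = 1/(0.105) = 9.52381, so |z| = sqrt(9.52381) = 3.0861 for both roots.
Moduli of all roots: 3.0861, 3.0861.
All moduli strictly greater than 1? Yes.
Verdict: Stationary.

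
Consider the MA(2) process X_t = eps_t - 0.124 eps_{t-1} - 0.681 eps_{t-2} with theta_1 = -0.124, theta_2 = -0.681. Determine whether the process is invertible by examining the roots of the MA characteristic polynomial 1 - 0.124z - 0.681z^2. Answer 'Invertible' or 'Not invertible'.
\text{Invertible}

The MA(q) characteristic polynomial is P(z) = 1 - 0.124z - 0.681z^2.
Invertibility requires all roots to lie outside the unit circle, i.e. |z| > 1 for every root.
Set 1 + (-0.124) z + (-0.681) z^2 = 0, i.e. a z^2 + b z + c = 0 with a = -0.681, b = -0.124, c = 1.
Discriminant D = b^2 - 4ac = (-0.124)^2 - 4*(-0.681)*1 = 0.015376 - (-2.724) = 2.739376.
D >= 0, so the roots are real: z = (-b +/- sqrt(D)) / (2a) = (0.124 +/- 1.655106) / (-1.362).
  z_1 = (0.124 + 1.655106) / (-1.362) = -1.3062,   |z_1| = 1.3062.
  z_2 = (0.124 - 1.655106) / (-1.362) = 1.1242,   |z_2| = 1.1242.
Moduli of all roots: 1.3062, 1.1242.
All moduli strictly greater than 1? Yes.
Verdict: Invertible.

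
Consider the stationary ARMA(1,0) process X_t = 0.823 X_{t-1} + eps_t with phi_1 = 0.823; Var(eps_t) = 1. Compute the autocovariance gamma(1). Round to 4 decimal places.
\gamma(1) = 2.5506

Multiply the model equation by X_{t-k} and take expectations. With theta_0 = psi_0 = 1 and psi_j the MA(infinity) weights, this gives
  gamma(k) - sum_i phi_i gamma(k-i) = c_k,
  c_k = sigma^2 * sum_{j=k..q} theta_j psi_{j-k}   (c_k = 0 for k > q),
using gamma(-m) = gamma(m).
Pure AR (q = 0): c_0 = sigma^2 = 1, c_k = 0 for k >= 1.
Equations for k = 0 and k = 1 (AR order 1):
  gamma(0) = phi_1 gamma(1) + c_0
  gamma(1) = phi_1 gamma(0) + c_1
Substituting the second into the first: gamma(0) (1 - phi_1^2) = c_0 + phi_1 c_1, so
  gamma(0) = c_0 / (1 - phi_1^2) = 1 / (1 - (0.823)^2) = 1 / 0.322671 = 3.099132.
  gamma(1) = phi_1 gamma(0) = (0.823)(3.099132) = 2.550586.
Therefore gamma(1) = 2.5506 (to 4 decimal places).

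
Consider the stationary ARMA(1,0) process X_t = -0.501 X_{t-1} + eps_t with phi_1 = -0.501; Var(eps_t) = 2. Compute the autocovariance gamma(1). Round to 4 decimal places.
\gamma(1) = -1.3378

Multiply the model equation by X_{t-k} and take expectations. With theta_0 = psi_0 = 1 and psi_j the MA(infinity) weights, this gives
  gamma(k) - sum_i phi_i gamma(k-i) = c_k,
  c_k = sigma^2 * sum_{j=k..q} theta_j psi_{j-k}   (c_k = 0 for k > q),
using gamma(-m) = gamma(m).
Pure AR (q = 0): c_0 = sigma^2 = 2, c_k = 0 for k >= 1.
Equations for k = 0 and k = 1 (AR order 1):
  gamma(0) = phi_1 gamma(1) + c_0
  gamma(1) = phi_1 gamma(0) + c_1
Substituting the second into the first: gamma(0) (1 - phi_1^2) = c_0 + phi_1 c_1, so
  gamma(0) = c_0 / (1 - phi_1^2) = 2 / (1 - (-0.501)^2) = 2 / 0.748999 = 2.670231.
  gamma(1) = phi_1 gamma(0) = (-0.501)(2.670231) = -1.337785.
Therefore gamma(1) = -1.3378 (to 4 decimal places).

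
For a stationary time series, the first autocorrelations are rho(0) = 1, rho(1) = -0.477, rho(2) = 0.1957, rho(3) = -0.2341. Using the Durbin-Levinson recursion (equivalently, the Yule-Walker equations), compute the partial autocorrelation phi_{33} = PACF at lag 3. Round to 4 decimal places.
\phi_{33} = -0.2030

The PACF at lag k is phi_{kk}, the last component of the solution
to the Yule-Walker system G_k phi = r_k where
  (G_k)_{ij} = rho(|i - j|), (r_k)_i = rho(i), i,j = 1..k.
Equivalently, Durbin-Levinson gives phi_{kk} iteratively:
  phi_{11} = rho(1)
  phi_{kk} = [rho(k) - sum_{j=1..k-1} phi_{k-1,j} rho(k-j)]
            / [1 - sum_{j=1..k-1} phi_{k-1,j} rho(j)],
  phi_{k,j} = phi_{k-1,j} - phi_{kk} phi_{k-1,k-j},  j = 1..k-1.
Step k = 1:
  phi_11 = rho(1) = -0.477.
Step k = 2:
  phi_22 = [rho(2) - phi_11 rho(1)] / [1 - phi_11 rho(1)] = [0.1957 - (-0.477)(-0.477)] / [1 - (-0.477)(-0.477)]
         = -0.031829 / 0.772471 = -0.041204.
  Update: phi_21 = phi_11 - phi_22 phi_11 = -0.477 - (-0.041204)(-0.477) = -0.496654.
Step k = 3:
  phi_33 = [rho(3) - phi_21 rho(2) - phi_22 rho(1)] / [1 - phi_21 rho(1) - phi_22 rho(2)]
    numerator   = -0.2341 - (-0.496654)(0.1957) - (-0.041204)(-0.477) = -0.15655911
    denominator = 1 - (-0.496654)(-0.477) - (-0.041204)(0.1957) = 0.77115951
  phi_33 = -0.15655911 / 0.77115951 = -0.203.
Therefore phi_{33} = -0.2030.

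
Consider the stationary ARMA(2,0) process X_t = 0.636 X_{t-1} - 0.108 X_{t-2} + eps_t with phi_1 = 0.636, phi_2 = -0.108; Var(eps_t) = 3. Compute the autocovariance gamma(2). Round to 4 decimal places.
\gamma(2) = 1.1637

Multiply the model equation by X_{t-k} and take expectations. With theta_0 = psi_0 = 1 and psi_j the MA(infinity) weights, this gives
  gamma(k) - sum_i phi_i gamma(k-i) = c_k,
  c_k = sigma^2 * sum_{j=k..q} theta_j psi_{j-k}   (c_k = 0 for k > q),
using gamma(-m) = gamma(m).
Pure AR (q = 0): c_0 = sigma^2 = 3, c_k = 0 for k >= 1.
Equations for k = 0, 1, 2 (AR order 2, c_2 = 0):
  (E0) gamma(0) = phi_1 gamma(1) + phi_2 gamma(2) + c_0
  (E1) gamma(1) = phi_1 gamma(0) + phi_2 gamma(1) + c_1
  (E2) gamma(2) = phi_1 gamma(1) + phi_2 gamma(0)
From (E1): gamma(1) = A gamma(0) + B with
  A = phi_1 / (1 - phi_2) = 0.636 / 1.108 = 0.574007,   B = c_1 / (1 - phi_2) = 0 / 1.108 = 0.
Insert (E2) into (E0): gamma(0) (1 - phi_2^2) = phi_1 (1 + phi_2) gamma(1) + c_0.
  phi_1 (1 + phi_2) = (0.636)(0.892) = 0.567312,   1 - phi_2^2 = 0.988336.
Replace gamma(1) by A gamma(0) + B and collect gamma(0):
  gamma(0) [0.988336 - (0.567312)(0.574007)] = c_0 = 3
  gamma(0) * 0.662695 = 3
  gamma(0) = 3 / 0.662695 = 4.526971.
  gamma(1) = A gamma(0) = (0.574007)(4.526971) = 2.598514.
  gamma(2) = phi_1 gamma(1) + phi_2 gamma(0) = (0.636)(2.598514) + (-0.108)(4.526971) = 1.163742.
Therefore gamma(2) = 1.1637 (to 4 decimal places).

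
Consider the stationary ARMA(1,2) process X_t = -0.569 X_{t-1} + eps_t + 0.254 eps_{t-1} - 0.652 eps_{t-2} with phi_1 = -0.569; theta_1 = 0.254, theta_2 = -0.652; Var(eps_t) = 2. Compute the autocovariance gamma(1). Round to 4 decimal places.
\gamma(1) = -0.7083

Multiply the model equation by X_{t-k} and take expectations. With theta_0 = psi_0 = 1 and psi_j the MA(infinity) weights, this gives
  gamma(k) - sum_i phi_i gamma(k-i) = c_k,
  c_k = sigma^2 * sum_{j=k..q} theta_j psi_{j-k}   (c_k = 0 for k > q),
using gamma(-m) = gamma(m).
psi-weights needed (psi_j = theta_j + sum_i phi_i psi_{j-i}):
  psi_1 = theta_1 + phi_1 = 0.254 + (-0.569) = -0.315
  psi_2 = theta_2 + phi_1 psi_1 = -0.652 + (-0.569)(-0.315) = -0.472765
Right-hand sides:
  c_0 = sigma^2 (1 + theta_1 psi_1 + theta_2 psi_2) = 2 * (1 + (0.254)(-0.315) + (-0.652)(-0.472765)) = 2 * 1.228233 = 2.456466
  c_1 = sigma^2 (theta_1 + theta_2 psi_1) = 2 * (0.254 + (-0.652)(-0.315)) = 0.91876
  c_2 = sigma^2 theta_2 = 2 * (-0.652) = -1.304
Equations for k = 0 and k = 1 (AR order 1):
  gamma(0) = phi_1 gamma(1) + c_0
  gamma(1) = phi_1 gamma(0) + c_1
Substituting the second into the first: gamma(0) (1 - phi_1^2) = c_0 + phi_1 c_1, so
  gamma(0) = (c_0 + phi_1 c_1) / (1 - phi_1^2) = (2.456466 + (-0.569)(0.91876)) / (1 - (-0.569)^2) = 1.933691 / 0.676239 = 2.859479.
  gamma(1) = phi_1 gamma(0) + c_1 = (-0.569)(2.859479) + (0.91876) = -0.708283.
Therefore gamma(1) = -0.7083 (to 4 decimal places).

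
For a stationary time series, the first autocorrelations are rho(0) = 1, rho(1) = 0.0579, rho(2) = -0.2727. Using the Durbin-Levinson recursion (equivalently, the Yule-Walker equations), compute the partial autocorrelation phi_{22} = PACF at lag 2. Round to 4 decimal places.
\phi_{22} = -0.2770

The PACF at lag k is phi_{kk}, the last component of the solution
to the Yule-Walker system G_k phi = r_k where
  (G_k)_{ij} = rho(|i - j|), (r_k)_i = rho(i), i,j = 1..k.
Equivalently, Durbin-Levinson gives phi_{kk} iteratively:
  phi_{11} = rho(1)
  phi_{kk} = [rho(k) - sum_{j=1..k-1} phi_{k-1,j} rho(k-j)]
            / [1 - sum_{j=1..k-1} phi_{k-1,j} rho(j)],
  phi_{k,j} = phi_{k-1,j} - phi_{kk} phi_{k-1,k-j},  j = 1..k-1.
Step k = 1:
  phi_11 = rho(1) = 0.0579.
Step k = 2:
  phi_22 = [rho(2) - phi_11 rho(1)] / [1 - phi_11 rho(1)] = [-0.2727 - (0.0579)(0.0579)] / [1 - (0.0579)(0.0579)]
         = -0.27605241 / 0.99664759 = -0.277.
Therefore phi_{22} = -0.2770.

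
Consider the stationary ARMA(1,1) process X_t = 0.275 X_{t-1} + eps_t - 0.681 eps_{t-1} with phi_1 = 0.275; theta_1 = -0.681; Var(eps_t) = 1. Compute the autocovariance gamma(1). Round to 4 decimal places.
\gamma(1) = -0.3570

Multiply the model equation by X_{t-k} and take expectations. With theta_0 = psi_0 = 1 and psi_j the MA(infinity) weights, this gives
  gamma(k) - sum_i phi_i gamma(k-i) = c_k,
  c_k = sigma^2 * sum_{j=k..q} theta_j psi_{j-k}   (c_k = 0 for k > q),
using gamma(-m) = gamma(m).
psi-weights needed (psi_j = theta_j + sum_i phi_i psi_{j-i}):
  psi_1 = theta_1 + phi_1 = -0.681 + (0.275) = -0.406
Right-hand sides:
  c_0 = sigma^2 (1 + theta_1 psi_1) = 1 * (1 + (-0.681)(-0.406)) = 1 * 1.276486 = 1.276486
  c_1 = sigma^2 theta_1 = 1 * (-0.681) = -0.681
  c_2 = 0
Equations for k = 0 and k = 1 (AR order 1):
  gamma(0) = phi_1 gamma(1) + c_0
  gamma(1) = phi_1 gamma(0) + c_1
Substituting the second into the first: gamma(0) (1 - phi_1^2) = c_0 + phi_1 c_1, so
  gamma(0) = (c_0 + phi_1 c_1) / (1 - phi_1^2) = (1.276486 + (0.275)(-0.681)) / (1 - (0.275)^2) = 1.089211 / 0.924375 = 1.178322.
  gamma(1) = phi_1 gamma(0) + c_1 = (0.275)(1.178322) + (-0.681) = -0.356962.
Therefore gamma(1) = -0.3570 (to 4 decimal places).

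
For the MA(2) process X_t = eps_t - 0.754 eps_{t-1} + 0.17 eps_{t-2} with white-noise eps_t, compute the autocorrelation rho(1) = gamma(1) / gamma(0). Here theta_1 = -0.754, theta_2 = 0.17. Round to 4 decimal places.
\rho(1) = -0.5523

For an MA(q) process with theta_0 = 1, the autocovariance is
  gamma(k) = sigma^2 * sum_{i=0..q-k} theta_i * theta_{i+k},
and rho(k) = gamma(k) / gamma(0). Sigma^2 cancels.
  numerator   = (1)*(-0.754) + (-0.754)*(0.17) = -0.88218.
  denominator = (1)^2 + (-0.754)^2 + (0.17)^2 = 1.597416.
  rho(1) = -0.88218 / 1.597416 = -0.5523.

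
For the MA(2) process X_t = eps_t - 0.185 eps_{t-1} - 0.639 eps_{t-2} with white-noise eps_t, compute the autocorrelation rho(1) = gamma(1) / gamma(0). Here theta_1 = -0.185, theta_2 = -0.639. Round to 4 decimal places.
\rho(1) = -0.0463

For an MA(q) process with theta_0 = 1, the autocovariance is
  gamma(k) = sigma^2 * sum_{i=0..q-k} theta_i * theta_{i+k},
and rho(k) = gamma(k) / gamma(0). Sigma^2 cancels.
  numerator   = (1)*(-0.185) + (-0.185)*(-0.639) = -0.066785.
  denominator = (1)^2 + (-0.185)^2 + (-0.639)^2 = 1.442546.
  rho(1) = -0.066785 / 1.442546 = -0.0463.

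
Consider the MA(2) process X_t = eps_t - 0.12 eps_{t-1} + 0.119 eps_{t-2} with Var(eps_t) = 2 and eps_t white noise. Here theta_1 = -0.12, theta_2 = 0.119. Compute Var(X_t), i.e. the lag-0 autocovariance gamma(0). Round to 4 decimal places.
\gamma(0) = 2.0571

For an MA(q) process X_t = eps_t + sum_i theta_i eps_{t-i} with
Var(eps_t) = sigma^2, the variance is
  gamma(0) = sigma^2 * (1 + sum_i theta_i^2).
  sum_i theta_i^2 = (-0.12)^2 + (0.119)^2 = 0.0144 + 0.014161 = 0.028561.
  gamma(0) = 2 * (1 + 0.028561) = 2 * 1.028561 = 2.057122, which rounds to 2.0571.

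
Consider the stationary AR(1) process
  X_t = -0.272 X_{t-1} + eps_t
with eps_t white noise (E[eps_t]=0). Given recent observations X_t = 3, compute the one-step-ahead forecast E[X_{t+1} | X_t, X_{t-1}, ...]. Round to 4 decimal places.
E[X_{t+1} \mid \mathcal F_t] = -0.8160

For an AR(p) model X_t = c + sum_i phi_i X_{t-i} + eps_t, the
one-step-ahead conditional mean is
  E[X_{t+1} | X_t, ...] = c + sum_i phi_i X_{t+1-i}.
Substitute known values:
  E[X_{t+1} | ...] = (-0.272) * (3)
                   = -0.8160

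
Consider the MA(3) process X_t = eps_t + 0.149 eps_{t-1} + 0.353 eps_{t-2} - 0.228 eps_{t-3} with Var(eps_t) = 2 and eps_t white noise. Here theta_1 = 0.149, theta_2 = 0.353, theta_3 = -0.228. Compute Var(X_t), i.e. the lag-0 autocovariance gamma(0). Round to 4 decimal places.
\gamma(0) = 2.3976

For an MA(q) process X_t = eps_t + sum_i theta_i eps_{t-i} with
Var(eps_t) = sigma^2, the variance is
  gamma(0) = sigma^2 * (1 + sum_i theta_i^2).
  sum_i theta_i^2 = (0.149)^2 + (0.353)^2 + (-0.228)^2 = 0.022201 + 0.124609 + 0.051984 = 0.198794.
  gamma(0) = 2 * (1 + 0.198794) = 2 * 1.198794 = 2.397588, which rounds to 2.3976.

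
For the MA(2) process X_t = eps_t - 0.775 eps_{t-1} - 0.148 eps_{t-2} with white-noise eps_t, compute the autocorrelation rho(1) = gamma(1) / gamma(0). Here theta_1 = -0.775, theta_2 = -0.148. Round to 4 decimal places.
\rho(1) = -0.4070

For an MA(q) process with theta_0 = 1, the autocovariance is
  gamma(k) = sigma^2 * sum_{i=0..q-k} theta_i * theta_{i+k},
and rho(k) = gamma(k) / gamma(0). Sigma^2 cancels.
  numerator   = (1)*(-0.775) + (-0.775)*(-0.148) = -0.6603.
  denominator = (1)^2 + (-0.775)^2 + (-0.148)^2 = 1.622529.
  rho(1) = -0.6603 / 1.622529 = -0.4070.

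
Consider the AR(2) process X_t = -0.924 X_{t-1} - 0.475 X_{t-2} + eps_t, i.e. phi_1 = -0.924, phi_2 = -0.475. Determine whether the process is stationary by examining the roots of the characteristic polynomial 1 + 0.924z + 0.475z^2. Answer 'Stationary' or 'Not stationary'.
\text{Stationary}

The AR(p) characteristic polynomial is P(z) = 1 + 0.924z + 0.475z^2.
Stationarity requires all roots to lie outside the unit circle, i.e. |z| > 1 for every root.
Set 1 + (0.924) z + (0.475) z^2 = 0, i.e. a z^2 + b z + c = 0 with a = 0.475, b = 0.924, c = 1.
Discriminant D = b^2 - 4ac = (0.924)^2 - 4*(0.475)*1 = 0.853776 - (1.9) = -1.046224.
D < 0, so the roots are the complex-conjugate pair z = (-b +/- i sqrt(-D)) / (2a) = -0.9726 +/- 1.0767i.
For a conjugate pair |z|^2 = z * conj(z) = (product of roots) = c/a = 1/(0.475) = 2.105263, so |z| = sqrt(2.105263) = 1.451 for both roots.
Moduli of all roots: 1.4510, 1.4510.
All moduli strictly greater than 1? Yes.
Verdict: Stationary.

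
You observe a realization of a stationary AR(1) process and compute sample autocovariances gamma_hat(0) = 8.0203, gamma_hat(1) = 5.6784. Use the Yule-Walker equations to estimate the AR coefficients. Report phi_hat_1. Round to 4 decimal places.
\hat\phi_{1} = 0.7080

The Yule-Walker equations for an AR(p) process read, in matrix form,
  Gamma_p phi = r_p,   with   (Gamma_p)_{ij} = gamma(|i - j|),
                       (r_p)_i = gamma(i),   i,j = 1..p.
Substitute the sample gammas (Toeplitz matrix and right-hand side of size 1):
  Gamma_p = [[8.0203]]
  r_p     = [5.6784]
With p = 1 this is the single equation gamma(0) phi_1 = gamma(1):
  phi_hat_1 = gamma(1) / gamma(0) = 5.6784 / 8.0203 = 0.7080.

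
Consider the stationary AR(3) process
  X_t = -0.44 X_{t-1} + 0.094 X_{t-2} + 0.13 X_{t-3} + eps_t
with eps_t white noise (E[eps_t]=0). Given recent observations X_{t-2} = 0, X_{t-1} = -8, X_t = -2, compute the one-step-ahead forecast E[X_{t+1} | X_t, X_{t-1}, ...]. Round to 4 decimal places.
E[X_{t+1} \mid \mathcal F_t] = 0.1280

For an AR(p) model X_t = c + sum_i phi_i X_{t-i} + eps_t, the
one-step-ahead conditional mean is
  E[X_{t+1} | X_t, ...] = c + sum_i phi_i X_{t+1-i}.
Substitute known values:
  E[X_{t+1} | ...] = (-0.44) * (-2) + (0.094) * (-8) + (0.13) * (0)
                   = 0.1280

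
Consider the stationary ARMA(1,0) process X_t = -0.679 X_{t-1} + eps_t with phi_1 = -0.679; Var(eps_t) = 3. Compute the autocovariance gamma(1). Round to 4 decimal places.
\gamma(1) = -3.7795

Multiply the model equation by X_{t-k} and take expectations. With theta_0 = psi_0 = 1 and psi_j the MA(infinity) weights, this gives
  gamma(k) - sum_i phi_i gamma(k-i) = c_k,
  c_k = sigma^2 * sum_{j=k..q} theta_j psi_{j-k}   (c_k = 0 for k > q),
using gamma(-m) = gamma(m).
Pure AR (q = 0): c_0 = sigma^2 = 3, c_k = 0 for k >= 1.
Equations for k = 0 and k = 1 (AR order 1):
  gamma(0) = phi_1 gamma(1) + c_0
  gamma(1) = phi_1 gamma(0) + c_1
Substituting the second into the first: gamma(0) (1 - phi_1^2) = c_0 + phi_1 c_1, so
  gamma(0) = c_0 / (1 - phi_1^2) = 3 / (1 - (-0.679)^2) = 3 / 0.538959 = 5.566286.
  gamma(1) = phi_1 gamma(0) = (-0.679)(5.566286) = -3.779508.
Therefore gamma(1) = -3.7795 (to 4 decimal places).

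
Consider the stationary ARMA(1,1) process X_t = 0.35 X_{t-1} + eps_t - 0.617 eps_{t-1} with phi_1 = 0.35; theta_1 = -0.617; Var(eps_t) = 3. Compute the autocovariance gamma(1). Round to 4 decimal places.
\gamma(1) = -0.7157

Multiply the model equation by X_{t-k} and take expectations. With theta_0 = psi_0 = 1 and psi_j the MA(infinity) weights, this gives
  gamma(k) - sum_i phi_i gamma(k-i) = c_k,
  c_k = sigma^2 * sum_{j=k..q} theta_j psi_{j-k}   (c_k = 0 for k > q),
using gamma(-m) = gamma(m).
psi-weights needed (psi_j = theta_j + sum_i phi_i psi_{j-i}):
  psi_1 = theta_1 + phi_1 = -0.617 + (0.35) = -0.267
Right-hand sides:
  c_0 = sigma^2 (1 + theta_1 psi_1) = 3 * (1 + (-0.617)(-0.267)) = 3 * 1.164739 = 3.494217
  c_1 = sigma^2 theta_1 = 3 * (-0.617) = -1.851
  c_2 = 0
Equations for k = 0 and k = 1 (AR order 1):
  gamma(0) = phi_1 gamma(1) + c_0
  gamma(1) = phi_1 gamma(0) + c_1
Substituting the second into the first: gamma(0) (1 - phi_1^2) = c_0 + phi_1 c_1, so
  gamma(0) = (c_0 + phi_1 c_1) / (1 - phi_1^2) = (3.494217 + (0.35)(-1.851)) / (1 - (0.35)^2) = 2.846367 / 0.8775 = 3.243723.
  gamma(1) = phi_1 gamma(0) + c_1 = (0.35)(3.243723) + (-1.851) = -0.715697.
Therefore gamma(1) = -0.7157 (to 4 decimal places).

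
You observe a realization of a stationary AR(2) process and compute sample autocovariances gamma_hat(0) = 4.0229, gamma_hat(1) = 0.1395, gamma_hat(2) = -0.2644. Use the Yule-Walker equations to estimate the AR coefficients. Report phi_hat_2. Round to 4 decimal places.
\hat\phi_{2} = -0.0670

The Yule-Walker equations for an AR(p) process read, in matrix form,
  Gamma_p phi = r_p,   with   (Gamma_p)_{ij} = gamma(|i - j|),
                       (r_p)_i = gamma(i),   i,j = 1..p.
Substitute the sample gammas (Toeplitz matrix and right-hand side of size 2):
  Gamma_p = [[4.0229, 0.1395], [0.1395, 4.0229]]
  r_p     = [0.1395, -0.2644]
Written out:
  4.0229 phi_1 + 0.1395 phi_2 = 0.1395
  0.1395 phi_1 + 4.0229 phi_2 = -0.2644
Solve by Cramer's rule:
  det = gamma(0)^2 - gamma(1)^2 = (4.0229)^2 - (0.1395)^2 = 16.18372441 - 0.01946025 = 16.16426416
  phi_hat_1 = [gamma(1) gamma(0) - gamma(1) gamma(2)] / det = [(0.1395)(4.0229) - (0.1395)(-0.2644)] / 16.16426416 = 0.59807835 / 16.16426416 = 0.037
  phi_hat_2 = [gamma(0) gamma(2) - gamma(1)^2] / det = [(4.0229)(-0.2644) - (0.1395)^2] / 16.16426416 = -1.08311501 / 16.16426416 = -0.067
So phi_hat = [0.0370, -0.0670].
Therefore phi_hat_2 = -0.0670.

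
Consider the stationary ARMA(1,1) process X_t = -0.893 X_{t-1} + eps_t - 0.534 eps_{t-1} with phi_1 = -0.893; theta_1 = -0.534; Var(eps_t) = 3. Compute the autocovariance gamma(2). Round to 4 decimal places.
\gamma(2) = 27.8742

Multiply the model equation by X_{t-k} and take expectations. With theta_0 = psi_0 = 1 and psi_j the MA(infinity) weights, this gives
  gamma(k) - sum_i phi_i gamma(k-i) = c_k,
  c_k = sigma^2 * sum_{j=k..q} theta_j psi_{j-k}   (c_k = 0 for k > q),
using gamma(-m) = gamma(m).
psi-weights needed (psi_j = theta_j + sum_i phi_i psi_{j-i}):
  psi_1 = theta_1 + phi_1 = -0.534 + (-0.893) = -1.427
Right-hand sides:
  c_0 = sigma^2 (1 + theta_1 psi_1) = 3 * (1 + (-0.534)(-1.427)) = 3 * 1.762018 = 5.286054
  c_1 = sigma^2 theta_1 = 3 * (-0.534) = -1.602
  c_2 = 0
Equations for k = 0 and k = 1 (AR order 1):
  gamma(0) = phi_1 gamma(1) + c_0
  gamma(1) = phi_1 gamma(0) + c_1
Substituting the second into the first: gamma(0) (1 - phi_1^2) = c_0 + phi_1 c_1, so
  gamma(0) = (c_0 + phi_1 c_1) / (1 - phi_1^2) = (5.286054 + (-0.893)(-1.602)) / (1 - (-0.893)^2) = 6.71664 / 0.202551 = 33.160241.
  gamma(1) = phi_1 gamma(0) + c_1 = (-0.893)(33.160241) + (-1.602) = -31.214095.
For k = 2 (> q): gamma(2) = phi_1 gamma(1) = (-0.893)(-31.214095) = 27.874187.
Therefore gamma(2) = 27.8742 (to 4 decimal places).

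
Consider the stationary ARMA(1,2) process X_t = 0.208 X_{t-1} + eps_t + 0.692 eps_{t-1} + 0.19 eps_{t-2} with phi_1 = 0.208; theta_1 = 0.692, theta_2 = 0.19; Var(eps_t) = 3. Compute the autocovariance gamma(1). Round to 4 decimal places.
\gamma(1) = 3.8112

Multiply the model equation by X_{t-k} and take expectations. With theta_0 = psi_0 = 1 and psi_j the MA(infinity) weights, this gives
  gamma(k) - sum_i phi_i gamma(k-i) = c_k,
  c_k = sigma^2 * sum_{j=k..q} theta_j psi_{j-k}   (c_k = 0 for k > q),
using gamma(-m) = gamma(m).
psi-weights needed (psi_j = theta_j + sum_i phi_i psi_{j-i}):
  psi_1 = theta_1 + phi_1 = 0.692 + (0.208) = 0.9
  psi_2 = theta_2 + phi_1 psi_1 = 0.19 + (0.208)(0.9) = 0.3772
Right-hand sides:
  c_0 = sigma^2 (1 + theta_1 psi_1 + theta_2 psi_2) = 3 * (1 + (0.692)(0.9) + (0.19)(0.3772)) = 3 * 1.694468 = 5.083404
  c_1 = sigma^2 (theta_1 + theta_2 psi_1) = 3 * (0.692 + (0.19)(0.9)) = 2.589
  c_2 = sigma^2 theta_2 = 3 * (0.19) = 0.57
Equations for k = 0 and k = 1 (AR order 1):
  gamma(0) = phi_1 gamma(1) + c_0
  gamma(1) = phi_1 gamma(0) + c_1
Substituting the second into the first: gamma(0) (1 - phi_1^2) = c_0 + phi_1 c_1, so
  gamma(0) = (c_0 + phi_1 c_1) / (1 - phi_1^2) = (5.083404 + (0.208)(2.589)) / (1 - (0.208)^2) = 5.621916 / 0.956736 = 5.876141.
  gamma(1) = phi_1 gamma(0) + c_1 = (0.208)(5.876141) + (2.589) = 3.811237.
Therefore gamma(1) = 3.8112 (to 4 decimal places).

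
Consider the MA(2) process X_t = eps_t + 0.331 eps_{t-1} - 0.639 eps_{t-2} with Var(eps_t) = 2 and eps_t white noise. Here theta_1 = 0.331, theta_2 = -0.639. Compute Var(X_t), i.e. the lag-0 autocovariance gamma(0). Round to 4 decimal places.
\gamma(0) = 3.0358

For an MA(q) process X_t = eps_t + sum_i theta_i eps_{t-i} with
Var(eps_t) = sigma^2, the variance is
  gamma(0) = sigma^2 * (1 + sum_i theta_i^2).
  sum_i theta_i^2 = (0.331)^2 + (-0.639)^2 = 0.109561 + 0.408321 = 0.517882.
  gamma(0) = 2 * (1 + 0.517882) = 2 * 1.517882 = 3.035764, which rounds to 3.0358.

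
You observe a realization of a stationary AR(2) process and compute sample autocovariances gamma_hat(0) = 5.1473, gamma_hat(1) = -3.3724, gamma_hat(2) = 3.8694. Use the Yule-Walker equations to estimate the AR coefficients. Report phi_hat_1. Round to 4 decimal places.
\hat\phi_{1} = -0.2850

The Yule-Walker equations for an AR(p) process read, in matrix form,
  Gamma_p phi = r_p,   with   (Gamma_p)_{ij} = gamma(|i - j|),
                       (r_p)_i = gamma(i),   i,j = 1..p.
Substitute the sample gammas (Toeplitz matrix and right-hand side of size 2):
  Gamma_p = [[5.1473, -3.3724], [-3.3724, 5.1473]]
  r_p     = [-3.3724, 3.8694]
Written out:
  5.1473 phi_1 - 3.3724 phi_2 = -3.3724
  -3.3724 phi_1 + 5.1473 phi_2 = 3.8694
Solve by Cramer's rule:
  det = gamma(0)^2 - gamma(1)^2 = (5.1473)^2 - (-3.3724)^2 = 26.49469729 - 11.37308176 = 15.12161553
  phi_hat_1 = [gamma(1) gamma(0) - gamma(1) gamma(2)] / det = [(-3.3724)(5.1473) - (-3.3724)(3.8694)] / 15.12161553 = -4.30958996 / 15.12161553 = -0.285
  phi_hat_2 = [gamma(0) gamma(2) - gamma(1)^2] / det = [(5.1473)(3.8694) - (-3.3724)^2] / 15.12161553 = 8.54388086 / 15.12161553 = 0.565
So phi_hat = [-0.2850, 0.5650].
Therefore phi_hat_1 = -0.2850.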